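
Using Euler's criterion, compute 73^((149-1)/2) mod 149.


p = 149 is prime and the exponent is (p-1)/2 = 74, so by Euler's criterion 73^74 = (73/149) = +1 or -1 mod 149.
Compute by square-and-multiply:
  74 = 64 + 8 + 2 (binary 1001010)
  Repeated squaring mod 149: 73^1 = 73, 73^2 = 114, 73^4 = 33, 73^8 = 46, 73^16 = 30, 73^32 = 6, 73^64 = 36
  73^74 = 73^64 * 73^8 * 73^2 = 36 * 46 * 114 mod 149
    36 * 46 = 1656 = 17 mod 149
    17 * 114 = 1938 = 1 mod 149
  73^74 = 1 mod 149
Result 1: 73 is a quadratic residue mod 149.
73^74 mod 149 = 1

1


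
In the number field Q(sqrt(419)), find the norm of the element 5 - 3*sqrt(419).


N(a + b*sqrt(d)) = a^2 - d*b^2
= (5)^2 - (419)*(-3)^2
= 25 - 3771
= -3746

-3746


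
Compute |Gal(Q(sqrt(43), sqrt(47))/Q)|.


The 2 square roots of distinct primes are multiplicatively independent over Q,
so [K:Q] = 2^2 and Gal(K/Q) is isomorphic to (Z/2Z)^2.
|Gal| = 2^2 = 4

4


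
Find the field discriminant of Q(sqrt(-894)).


For K = Q(sqrt(d)) with d squarefree: disc(K) = d if d = 1 mod 4, and disc(K) = 4d if d = 2 or 3 mod 4.
Here d = -894, and d mod 4 = 2.
d = 2 mod 4, not 1 (O_K = Z[sqrt(d)]), so disc(K) = 4d = 4 * (-894) = -3576

-3576


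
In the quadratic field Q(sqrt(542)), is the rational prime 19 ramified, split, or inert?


K = Q(sqrt(542)). Since d mod 4 = 2, disc(K) = 2168.
Check p | disc: 2168 mod 19 = 2.
p does not divide disc. Compute Legendre symbol (d/p):
10^((19-1)/2) mod 19 = -1
(d/p) = -1, so p is inert: (p) stays prime with e=1, f=2, g=1.
Therefore p is inert.

inert


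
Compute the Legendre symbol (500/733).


p = 733 is prime, so compute (500/733) with the reciprocity algorithm (Jacobi-symbol steps: pull out 2s via (2/n), flip via reciprocity, reduce):
  pull out 2: (2/733) = -1  (since 733 mod 8 = 5)
  pull out 2: (2/733) = -1  (since 733 mod 8 = 5)
  reciprocity: (125/733) -> +(733/125)
  reduce: (108/125)
  pull out 2: (2/125) = -1  (since 125 mod 8 = 5)
  pull out 2: (2/125) = -1  (since 125 mod 8 = 5)
  reciprocity: (27/125) -> +(125/27)
  reduce: (17/27)
  reciprocity: (17/27) -> +(27/17)
  reduce: (10/17)
  pull out 2: (2/17) = +1  (since 17 mod 8 = 1)
  reciprocity: (5/17) -> +(17/5)
  reduce: (2/5)
  pull out 2: (2/5) = -1  (since 5 mod 8 = 5)
  (1/5) = 1
Product of signs = -1
(500/733) = -1

-1


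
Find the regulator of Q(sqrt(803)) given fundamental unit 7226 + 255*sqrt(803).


epsilon = 7226 + 255*sqrt(803)
= 14451.9999
R = ln(14451.9999)
= 9.5786

9.5786


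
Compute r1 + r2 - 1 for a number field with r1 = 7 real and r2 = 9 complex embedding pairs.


By Dirichlet's unit theorem:
rank = r1 + r2 - 1
= 7 + 9 - 1
= 15

15


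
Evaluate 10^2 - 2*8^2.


x^2 - d*y^2
= 10^2 - 2*8^2
= 100 - 128
= -28

-28


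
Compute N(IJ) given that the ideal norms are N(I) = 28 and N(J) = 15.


N(IJ) = N(I) * N(J)
= 28 * 15
= 420

420


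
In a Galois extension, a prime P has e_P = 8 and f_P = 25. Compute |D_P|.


|D_P| = e * f
= 8 * 25
= 200

200


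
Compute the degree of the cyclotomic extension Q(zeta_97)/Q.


The degree equals Euler's totient phi(97).
97 = 97
phi(97) = 96

96


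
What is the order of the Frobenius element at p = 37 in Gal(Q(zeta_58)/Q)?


The Frobenius at p in Gal(Q(zeta_n)/Q) = (Z/nZ)* is the class of p, so its order is ord_58(37), the smallest k >= 1 with 37^k = 1 mod 58.
n = 58 = 2 * 29, phi(58) = 28; the order divides phi(n).
Divisors of 28: 1, 2, 4, 7, 14, 28
Repeated squaring mod 58: 37^1 = 37, 37^2 = 35, 37^4 = 7, 37^8 = 49, 37^16 = 23
Test divisors in increasing order:
  k=1: 37^1 = 37 mod 58
  k=2: 37^2 = 35 mod 58
  k=4: 37^4 = 7 mod 58
  k=7: 37^7 = 7 * 35 * 37 = 17 mod 58
  k=14: 37^14 = 49 * 7 * 35 = 57 mod 58
  k=28: 37^28 = 23 * 49 * 7 = 1 mod 58  <- first divisor giving 1
Order = 28

28


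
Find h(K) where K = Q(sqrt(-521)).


K = Q(sqrt(-521)). d mod 4 = 3, so D = disc(K) = 4d = -2084
h(K) equals the number of primitive reduced positive-definite forms (a, b, c) = a*x^2 + b*x*y + c*y^2 with b^2 - 4ac = D,
where reduced means |b| <= a <= c, with b >= 0 whenever |b| = a or a = c, and primitive means gcd(a, b, c) = 1.
Reduced forces 3a^2 <= |D| = 2084, so 1 <= a <= 26; b must have the parity of D, and c = (b^2 - D)/(4a) must be an integer >= a.
Enumerate a = 1..26, b in [-a, a]:
  a=1: (1, 0, 521)  [1]
  a=2: (2, 2, 261)  [1]
  a=3: (3, -2, 174), (3, 2, 174)  [2]
  a=4: none
  a=5: (5, -4, 105), (5, 4, 105)  [2]
  a=6: (6, -2, 87), (6, 2, 87)  [2]
  a=7: (7, -4, 75), (7, 4, 75)  [2]
  a=8: none
  a=9: (9, -2, 58), (9, 2, 58)  [2]
  a=10: (10, -6, 53), (10, 6, 53)  [2]
  a=11..12: none
  a=13: (13, -10, 42), (13, 10, 42)  [2]
  a=14: (14, -10, 39), (14, 10, 39)  [2]
  a=15: (15, -14, 38), (15, -4, 35), (15, 4, 35), (15, 14, 38)  [4]
  a=16..17: none
  a=18: (18, -2, 29), (18, 2, 29)  [2]
  a=19: (19, -14, 30), (19, 14, 30)  [2]
  a=20: none
  a=21: (21, -10, 26), (21, -4, 25), (21, 4, 25), (21, 10, 26)  [4]
  a=22: none
  a=23: (23, -20, 27), (23, 20, 27)  [2]
  a=24..26: none
Total reduced forms: 1 + 1 + 2 + 2 + 2 + 2 + 2 + 2 + 2 + 2 + 4 + 2 + 2 + 4 + 2 = 32
h = 32

32


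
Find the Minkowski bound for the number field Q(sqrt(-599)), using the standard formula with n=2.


d = -599, d mod 4 = 1, so disc(K) = d = -599; |disc(K)| = 599
Imaginary quadratic field, so n = 2, s = r2 = 1, r1 = 0
M = (n!/n^n) * (4/pi)^s * sqrt(|disc(K)|) = (2!/2^2) * (4/pi)^1 * sqrt(599)
= 0.5 * 1.273240 * 24.474477
= 15.5809

15.5809


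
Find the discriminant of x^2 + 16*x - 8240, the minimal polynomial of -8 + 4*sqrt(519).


The element -8 + 4*sqrt(519) has minimal polynomial:
x^2 + 16*x - 8240
Discriminant = (16)^2 - 4*(-8240)
= 256 + 32960
= 33216

33216


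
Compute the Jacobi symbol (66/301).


Compute (66/301) via quadratic reciprocity:
  pull out 2: (2/301) = -1  (since 301 mod 8 = 5)
  reciprocity: (33/301) -> +(301/33)
  reduce: (4/33)
  pull out 2: (2/33) = +1  (since 33 mod 8 = 1)
  pull out 2: (2/33) = +1  (since 33 mod 8 = 1)
  (1/33) = 1
Product of signs = -1

-1


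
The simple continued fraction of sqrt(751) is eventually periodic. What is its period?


Run the CF algorithm for sqrt(751).
a_0 = floor(sqrt(751)) = 27; set m_0=0, q_0=1.
Recurrence: m' = q*a - m,  q' = (d - m'^2)/q,  a' = floor((a_0 + m')/q').
  step 1: m=27, q=22, a=2
  step 2: m=17, q=21, a=2
  step 3: m=25, q=6, a=8
  step 4: m=23, q=37, a=1
  step 5: m=14, q=15, a=2
  step 6: m=16, q=33, a=1
  step 7: m=17, q=14, a=3
  step 8: m=25, q=9, a=5
  step 9: m=20, q=39, a=1
  step 10: m=19, q=10, a=4
  step 11: m=21, q=31, a=1
  step 12: m=10, q=21, a=1
  step 13: m=11, q=30, a=1
  step 14: m=19, q=13, a=3
  step 15: m=20, q=27, a=1
  step 16: m=7, q=26, a=1
  step 17: m=19, q=15, a=3
  step 18: m=26, q=5, a=10
  step 19: m=24, q=35, a=1
  step 20: m=11, q=18, a=2
  step 21: m=25, q=7, a=7
  step 22: m=24, q=25, a=2
  step 23: m=26, q=3, a=17
  step 24: m=25, q=42, a=1
  step 25: m=17, q=11, a=4
  step 26: m=27, q=2, a=27
  step 27: m=27, q=11, a=4
  step 28: m=17, q=42, a=1
  step 29: m=25, q=3, a=17
  step 30: m=26, q=25, a=2
  step 31: m=24, q=7, a=7
  step 32: m=25, q=18, a=2
  step 33: m=11, q=35, a=1
  step 34: m=24, q=5, a=10
  step 35: m=26, q=15, a=3
  step 36: m=19, q=26, a=1
  step 37: m=7, q=27, a=1
  step 38: m=20, q=13, a=3
  step 39: m=19, q=30, a=1
  step 40: m=11, q=21, a=1
  step 41: m=10, q=31, a=1
  step 42: m=21, q=10, a=4
  step 43: m=19, q=39, a=1
  step 44: m=20, q=9, a=5
  step 45: m=25, q=14, a=3
  step 46: m=17, q=33, a=1
  step 47: m=16, q=15, a=2
  step 48: m=14, q=37, a=1
  step 49: m=23, q=6, a=8
  step 50: m=25, q=21, a=2
  step 51: m=17, q=22, a=2
  step 52: m=27, q=1, a=54
a_52 = 2*a_0 = 54, so the period closes here.
sqrt(751) = [27; 2, 2, 8, 1, 2, 1, 3, 5, 1, 4, 1, 1, 1, 3, 1, 1, 3, 10, 1, 2, 7, 2, 17, 1, 4, 27, 4, 1, 17, 2, 7, 2, 1, 10, 3, 1, 1, 3, 1, 1, 1, 4, 1, 5, 3, 1, 2, 1, 8, 2, 2, 54]
Period length = 52

52


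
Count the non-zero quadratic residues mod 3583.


For prime p, the number of non-zero quadratic residues is (p-1)/2.
= (3583-1)/2
= 1791

1791


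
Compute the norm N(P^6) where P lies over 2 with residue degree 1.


N(P^a) = p^(a*f)
= 2^(6*1)
= 2^6
= 64

64


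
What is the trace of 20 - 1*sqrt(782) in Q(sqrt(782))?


Tr(a + b*sqrt(d)) = (a + b*sqrt(d)) + (a - b*sqrt(d)) = 2a
= 2 * (20)
= 40

40


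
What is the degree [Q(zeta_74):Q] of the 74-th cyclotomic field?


The degree equals Euler's totient phi(74).
74 = 2 * 37
phi(74) = 36

36


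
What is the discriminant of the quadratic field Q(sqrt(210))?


For K = Q(sqrt(d)) with d squarefree: disc(K) = d if d = 1 mod 4, and disc(K) = 4d if d = 2 or 3 mod 4.
Here d = 210, and d mod 4 = 2.
d = 2 mod 4, not 1 (O_K = Z[sqrt(d)]), so disc(K) = 4d = 4 * (210) = 840

840


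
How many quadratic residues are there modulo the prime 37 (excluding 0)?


For prime p, the number of non-zero quadratic residues is (p-1)/2.
= (37-1)/2
= 18

18


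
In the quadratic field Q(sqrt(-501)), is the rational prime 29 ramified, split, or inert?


K = Q(sqrt(-501)). Since d mod 4 = 3, disc(K) = -2004.
Check p | disc: -2004 mod 29 = 26.
p does not divide disc. Compute Legendre symbol (d/p):
21^((29-1)/2) mod 29 = -1
(d/p) = -1, so p is inert: (p) stays prime with e=1, f=2, g=1.
Therefore p is inert.

inert


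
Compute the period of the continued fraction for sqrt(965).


Run the CF algorithm for sqrt(965).
a_0 = floor(sqrt(965)) = 31; set m_0=0, q_0=1.
Recurrence: m' = q*a - m,  q' = (d - m'^2)/q,  a' = floor((a_0 + m')/q').
  step 1: m=31, q=4, a=15
  step 2: m=29, q=31, a=1
  step 3: m=2, q=31, a=1
  step 4: m=29, q=4, a=15
  step 5: m=31, q=1, a=62
a_5 = 2*a_0 = 62, so the period closes here.
sqrt(965) = [31; 15, 1, 1, 15, 62]
Period length = 5

5


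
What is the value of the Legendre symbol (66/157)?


p = 157 is prime, so compute (66/157) with the reciprocity algorithm (Jacobi-symbol steps: pull out 2s via (2/n), flip via reciprocity, reduce):
  pull out 2: (2/157) = -1  (since 157 mod 8 = 5)
  reciprocity: (33/157) -> +(157/33)
  reduce: (25/33)
  reciprocity: (25/33) -> +(33/25)
  reduce: (8/25)
  pull out 2: (2/25) = +1  (since 25 mod 8 = 1)
  pull out 2: (2/25) = +1  (since 25 mod 8 = 1)
  pull out 2: (2/25) = +1  (since 25 mod 8 = 1)
  (1/25) = 1
Product of signs = -1
(66/157) = -1

-1


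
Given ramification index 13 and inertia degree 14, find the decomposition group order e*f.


|D_P| = e * f
= 13 * 14
= 182

182


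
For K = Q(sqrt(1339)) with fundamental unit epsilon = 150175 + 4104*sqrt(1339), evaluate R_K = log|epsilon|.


epsilon = 150175 + 4104*sqrt(1339)
= 300350.0000
R = ln(300350.0000)
= 12.6127

12.6127


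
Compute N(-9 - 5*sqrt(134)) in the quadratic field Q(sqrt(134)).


N(a + b*sqrt(d)) = a^2 - d*b^2
= (-9)^2 - (134)*(-5)^2
= 81 - 3350
= -3269

-3269


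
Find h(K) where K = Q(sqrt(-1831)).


K = Q(sqrt(-1831)). d mod 4 = 1, so D = disc(K) = d = -1831
h(K) equals the number of primitive reduced positive-definite forms (a, b, c) = a*x^2 + b*x*y + c*y^2 with b^2 - 4ac = D,
where reduced means |b| <= a <= c, with b >= 0 whenever |b| = a or a = c, and primitive means gcd(a, b, c) = 1.
Reduced forces 3a^2 <= |D| = 1831, so 1 <= a <= 24; b must have the parity of D, and c = (b^2 - D)/(4a) must be an integer >= a.
Enumerate a = 1..24, b in [-a, a]:
  a=1: (1, 1, 458)  [1]
  a=2: (2, -1, 229), (2, 1, 229)  [2]
  a=3: none
  a=4: (4, -3, 115), (4, 3, 115)  [2]
  a=5: (5, -3, 92), (5, 3, 92)  [2]
  a=6..7: none
  a=8: (8, -5, 58), (8, 5, 58)  [2]
  a=9: none
  a=10: (10, -7, 47), (10, -3, 46), (10, 3, 46), (10, 7, 47)  [4]
  a=11..15: none
  a=16: (16, -5, 29), (16, 5, 29)  [2]
  a=17..19: none
  a=20: (20, -13, 25), (20, -3, 23), (20, 3, 23), (20, 13, 25)  [4]
  a=21..24: none
Total reduced forms: 1 + 2 + 2 + 2 + 2 + 4 + 2 + 4 = 19
h = 19

19


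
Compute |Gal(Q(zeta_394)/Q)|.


|Gal(Q(zeta_394)/Q)| = phi(394)
= 196

196


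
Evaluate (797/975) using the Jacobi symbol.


Compute (797/975) via quadratic reciprocity:
  reciprocity: (797/975) -> +(975/797)
  reduce: (178/797)
  pull out 2: (2/797) = -1  (since 797 mod 8 = 5)
  reciprocity: (89/797) -> +(797/89)
  reduce: (85/89)
  reciprocity: (85/89) -> +(89/85)
  reduce: (4/85)
  pull out 2: (2/85) = -1  (since 85 mod 8 = 5)
  pull out 2: (2/85) = -1  (since 85 mod 8 = 5)
  (1/85) = 1
Product of signs = -1

-1


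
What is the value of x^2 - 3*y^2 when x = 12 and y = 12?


x^2 - d*y^2
= 12^2 - 3*12^2
= 144 - 432
= -288

-288


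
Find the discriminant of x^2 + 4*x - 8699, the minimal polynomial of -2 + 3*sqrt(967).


The element -2 + 3*sqrt(967) has minimal polynomial:
x^2 + 4*x - 8699
Discriminant = (4)^2 - 4*(-8699)
= 16 + 34796
= 34812

34812


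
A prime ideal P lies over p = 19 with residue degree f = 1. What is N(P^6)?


N(P^a) = p^(a*f)
= 19^(6*1)
= 19^6
= 47045881

47045881


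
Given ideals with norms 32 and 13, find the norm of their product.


N(IJ) = N(I) * N(J)
= 32 * 13
= 416

416


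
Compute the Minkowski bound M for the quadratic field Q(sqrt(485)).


d = 485, d mod 4 = 1, so disc(K) = d = 485; |disc(K)| = 485
Real quadratic field, so n = 2, s = r2 = 0, r1 = 2
M = (n!/n^n) * (4/pi)^s * sqrt(|disc(K)|) = (2!/2^2) * (4/pi)^0 * sqrt(485)
= 0.5 * 1.000000 * 22.022716
= 11.0114

11.0114


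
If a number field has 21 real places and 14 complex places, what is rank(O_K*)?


By Dirichlet's unit theorem:
rank = r1 + r2 - 1
= 21 + 14 - 1
= 34

34


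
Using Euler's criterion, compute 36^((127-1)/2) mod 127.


p = 127 is prime and the exponent is (p-1)/2 = 63, so by Euler's criterion 36^63 = (36/127) = +1 or -1 mod 127.
Compute by square-and-multiply:
  63 = 32 + 16 + 8 + 4 + 2 + 1 (binary 111111)
  Repeated squaring mod 127: 36^1 = 36, 36^2 = 26, 36^4 = 41, 36^8 = 30, 36^16 = 11, 36^32 = 121
  36^63 = 36^32 * 36^16 * 36^8 * 36^4 * 36^2 * 36^1 = 121 * 11 * 30 * 41 * 26 * 36 mod 127
    121 * 11 = 1331 = 61 mod 127
    61 * 30 = 1830 = 52 mod 127
    52 * 41 = 2132 = 100 mod 127
    100 * 26 = 2600 = 60 mod 127
    60 * 36 = 2160 = 1 mod 127
  36^63 = 1 mod 127
Result 1: 36 is a quadratic residue mod 127.
36^63 mod 127 = 1

1


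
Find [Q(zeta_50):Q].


The degree equals Euler's totient phi(50).
50 = 2 * 5^2
phi(50) = 20

20


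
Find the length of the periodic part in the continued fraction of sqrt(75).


Run the CF algorithm for sqrt(75).
a_0 = floor(sqrt(75)) = 8; set m_0=0, q_0=1.
Recurrence: m' = q*a - m,  q' = (d - m'^2)/q,  a' = floor((a_0 + m')/q').
  step 1: m=8, q=11, a=1
  step 2: m=3, q=6, a=1
  step 3: m=3, q=11, a=1
  step 4: m=8, q=1, a=16
a_4 = 2*a_0 = 16, so the period closes here.
sqrt(75) = [8; 1, 1, 1, 16]
Period length = 4

4


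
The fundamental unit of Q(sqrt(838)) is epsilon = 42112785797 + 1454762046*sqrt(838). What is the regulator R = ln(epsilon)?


epsilon = 42112785797 + 1454762046*sqrt(838)
= 8.4226e+10
R = ln(8.4226e+10)
= 25.1568

25.1568


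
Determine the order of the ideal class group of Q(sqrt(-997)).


K = Q(sqrt(-997)). d mod 4 = 3, so D = disc(K) = 4d = -3988
h(K) equals the number of primitive reduced positive-definite forms (a, b, c) = a*x^2 + b*x*y + c*y^2 with b^2 - 4ac = D,
where reduced means |b| <= a <= c, with b >= 0 whenever |b| = a or a = c, and primitive means gcd(a, b, c) = 1.
Reduced forces 3a^2 <= |D| = 3988, so 1 <= a <= 36; b must have the parity of D, and c = (b^2 - D)/(4a) must be an integer >= a.
Enumerate a = 1..36, b in [-a, a]:
  a=1: (1, 0, 997)  [1]
  a=2: (2, 2, 499)  [1]
  a=3..6: none
  a=7: (7, -4, 143), (7, 4, 143)  [2]
  a=8..10: none
  a=11: (11, -4, 91), (11, 4, 91)  [2]
  a=12: none
  a=13: (13, -4, 77), (13, 4, 77)  [2]
  a=14: (14, -10, 73), (14, 10, 73)  [2]
  a=15..21: none
  a=22: (22, -18, 49), (22, 18, 49)  [2]
  a=23..25: none
  a=26: (26, -22, 43), (26, 22, 43)  [2]
  a=27..36: none
Total reduced forms: 1 + 1 + 2 + 2 + 2 + 2 + 2 + 2 = 14
h = 14

14


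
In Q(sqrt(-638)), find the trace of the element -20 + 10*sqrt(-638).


Tr(a + b*sqrt(d)) = (a + b*sqrt(d)) + (a - b*sqrt(d)) = 2a
= 2 * (-20)
= -40

-40


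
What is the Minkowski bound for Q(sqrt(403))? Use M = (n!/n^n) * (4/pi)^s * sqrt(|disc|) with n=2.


d = 403, d mod 4 = 3, so disc(K) = 4d = 1612; |disc(K)| = 1612
Real quadratic field, so n = 2, s = r2 = 0, r1 = 2
M = (n!/n^n) * (4/pi)^s * sqrt(|disc(K)|) = (2!/2^2) * (4/pi)^0 * sqrt(1612)
= 0.5 * 1.000000 * 40.149720
= 20.0749

20.0749


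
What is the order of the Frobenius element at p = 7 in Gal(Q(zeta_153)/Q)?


The Frobenius at p in Gal(Q(zeta_n)/Q) = (Z/nZ)* is the class of p, so its order is ord_153(7), the smallest k >= 1 with 7^k = 1 mod 153.
n = 153 = 3^2 * 17, phi(153) = 96; the order divides phi(n).
Divisors of 96: 1, 2, 3, 4, 6, 8, 12, 16, 24, 32, 48, 96
Repeated squaring mod 153: 7^1 = 7, 7^2 = 49, 7^4 = 106, 7^8 = 67, 7^16 = 52, 7^32 = 103, 7^64 = 52
Test divisors in increasing order:
  k=1: 7^1 = 7 mod 153
  k=2: 7^2 = 49 mod 153
  k=3: 7^3 = 49 * 7 = 37 mod 153
  k=4: 7^4 = 106 mod 153
  k=6: 7^6 = 106 * 49 = 145 mod 153
  k=8: 7^8 = 67 mod 153
  k=12: 7^12 = 67 * 106 = 64 mod 153
  k=16: 7^16 = 52 mod 153
  k=24: 7^24 = 52 * 67 = 118 mod 153
  k=32: 7^32 = 103 mod 153
  k=48: 7^48 = 103 * 52 = 1 mod 153  <- first divisor giving 1
Order = 48

48


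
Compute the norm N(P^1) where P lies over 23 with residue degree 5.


N(P^a) = p^(a*f)
= 23^(1*5)
= 23^5
= 6436343

6436343


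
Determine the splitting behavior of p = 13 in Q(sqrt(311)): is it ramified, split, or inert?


K = Q(sqrt(311)). Since d mod 4 = 3, disc(K) = 1244.
Check p | disc: 1244 mod 13 = 9.
p does not divide disc. Compute Legendre symbol (d/p):
12^((13-1)/2) mod 13 = 1
(d/p) = 1, so p splits: (p) = P*P' with e=1, f=1, g=2.
Therefore p is split.

split


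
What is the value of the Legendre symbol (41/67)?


p = 67 is prime, so compute (41/67) with the reciprocity algorithm (Jacobi-symbol steps: pull out 2s via (2/n), flip via reciprocity, reduce):
  reciprocity: (41/67) -> +(67/41)
  reduce: (26/41)
  pull out 2: (2/41) = +1  (since 41 mod 8 = 1)
  reciprocity: (13/41) -> +(41/13)
  reduce: (2/13)
  pull out 2: (2/13) = -1  (since 13 mod 8 = 5)
  (1/13) = 1
Product of signs = -1
(41/67) = -1

-1


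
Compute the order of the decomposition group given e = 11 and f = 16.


|D_P| = e * f
= 11 * 16
= 176

176


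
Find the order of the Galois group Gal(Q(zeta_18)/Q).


|Gal(Q(zeta_18)/Q)| = phi(18)
= 6

6


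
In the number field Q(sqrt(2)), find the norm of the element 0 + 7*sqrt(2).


N(a + b*sqrt(d)) = a^2 - d*b^2
= (0)^2 - (2)*(7)^2
= 0 - 98
= -98

-98


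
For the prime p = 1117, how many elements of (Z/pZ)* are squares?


For prime p, the number of non-zero quadratic residues is (p-1)/2.
= (1117-1)/2
= 558

558


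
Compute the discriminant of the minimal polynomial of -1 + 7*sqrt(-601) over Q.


The element -1 + 7*sqrt(-601) has minimal polynomial:
x^2 + 2*x + 29450
Discriminant = (2)^2 - 4*(29450)
= 4 - 117800
= -117796

-117796


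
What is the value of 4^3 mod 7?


p = 7 is prime and the exponent is (p-1)/2 = 3, so by Euler's criterion 4^3 = (4/7) = +1 or -1 mod 7.
Compute by square-and-multiply:
  3 = 2 + 1 (binary 11)
  Repeated squaring mod 7: 4^1 = 4, 4^2 = 2
  4^3 = 4^2 * 4^1 = 2 * 4 mod 7
    2 * 4 = 8 = 1 mod 7
  4^3 = 1 mod 7
Result 1: 4 is a quadratic residue mod 7.
4^3 mod 7 = 1

1


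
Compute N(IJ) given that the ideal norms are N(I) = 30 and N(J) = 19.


N(IJ) = N(I) * N(J)
= 30 * 19
= 570

570


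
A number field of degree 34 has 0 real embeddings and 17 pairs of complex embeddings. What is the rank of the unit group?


By Dirichlet's unit theorem:
rank = r1 + r2 - 1
= 0 + 17 - 1
= 16

16


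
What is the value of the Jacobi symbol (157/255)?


Compute (157/255) via quadratic reciprocity:
  reciprocity: (157/255) -> +(255/157)
  reduce: (98/157)
  pull out 2: (2/157) = -1  (since 157 mod 8 = 5)
  reciprocity: (49/157) -> +(157/49)
  reduce: (10/49)
  pull out 2: (2/49) = +1  (since 49 mod 8 = 1)
  reciprocity: (5/49) -> +(49/5)
  reduce: (4/5)
  pull out 2: (2/5) = -1  (since 5 mod 8 = 5)
  pull out 2: (2/5) = -1  (since 5 mod 8 = 5)
  (1/5) = 1
Product of signs = -1

-1


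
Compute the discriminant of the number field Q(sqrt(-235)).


For K = Q(sqrt(d)) with d squarefree: disc(K) = d if d = 1 mod 4, and disc(K) = 4d if d = 2 or 3 mod 4.
Here d = -235, and d mod 4 = 1.
d = 1 mod 4 (O_K = Z[(1+sqrt(d))/2]), so disc(K) = d = -235

-235


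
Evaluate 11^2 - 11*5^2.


x^2 - d*y^2
= 11^2 - 11*5^2
= 121 - 275
= -154

-154


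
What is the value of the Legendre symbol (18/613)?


p = 613 is prime, so compute (18/613) with the reciprocity algorithm (Jacobi-symbol steps: pull out 2s via (2/n), flip via reciprocity, reduce):
  pull out 2: (2/613) = -1  (since 613 mod 8 = 5)
  reciprocity: (9/613) -> +(613/9)
  reduce: (1/9)
  (1/9) = 1
Product of signs = -1
(18/613) = -1

-1


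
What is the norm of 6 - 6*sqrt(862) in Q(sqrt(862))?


N(a + b*sqrt(d)) = a^2 - d*b^2
= (6)^2 - (862)*(-6)^2
= 36 - 31032
= -30996

-30996


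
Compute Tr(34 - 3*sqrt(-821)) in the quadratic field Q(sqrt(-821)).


Tr(a + b*sqrt(d)) = (a + b*sqrt(d)) + (a - b*sqrt(d)) = 2a
= 2 * (34)
= 68

68


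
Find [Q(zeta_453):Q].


The degree equals Euler's totient phi(453).
453 = 3 * 151
phi(453) = 300

300


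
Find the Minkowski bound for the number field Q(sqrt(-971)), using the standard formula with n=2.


d = -971, d mod 4 = 1, so disc(K) = d = -971; |disc(K)| = 971
Imaginary quadratic field, so n = 2, s = r2 = 1, r1 = 0
M = (n!/n^n) * (4/pi)^s * sqrt(|disc(K)|) = (2!/2^2) * (4/pi)^1 * sqrt(971)
= 0.5 * 1.273240 * 31.160873
= 19.8376

19.8376


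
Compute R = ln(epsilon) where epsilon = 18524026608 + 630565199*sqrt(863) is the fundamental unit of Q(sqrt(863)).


epsilon = 18524026608 + 630565199*sqrt(863)
= 3.7048e+10
R = ln(3.7048e+10)
= 24.3355

24.3355


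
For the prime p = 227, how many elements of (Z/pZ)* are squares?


For prime p, the number of non-zero quadratic residues is (p-1)/2.
= (227-1)/2
= 113

113


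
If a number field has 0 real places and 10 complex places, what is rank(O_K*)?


By Dirichlet's unit theorem:
rank = r1 + r2 - 1
= 0 + 10 - 1
= 9

9


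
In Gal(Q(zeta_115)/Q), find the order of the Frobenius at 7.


The Frobenius at p in Gal(Q(zeta_n)/Q) = (Z/nZ)* is the class of p, so its order is ord_115(7), the smallest k >= 1 with 7^k = 1 mod 115.
n = 115 = 5 * 23, phi(115) = 88; the order divides phi(n).
Divisors of 88: 1, 2, 4, 8, 11, 22, 44, 88
Repeated squaring mod 115: 7^1 = 7, 7^2 = 49, 7^4 = 101, 7^8 = 81, 7^16 = 6, 7^32 = 36, 7^64 = 31
Test divisors in increasing order:
  k=1: 7^1 = 7 mod 115
  k=2: 7^2 = 49 mod 115
  k=4: 7^4 = 101 mod 115
  k=8: 7^8 = 81 mod 115
  k=11: 7^11 = 81 * 49 * 7 = 68 mod 115
  k=22: 7^22 = 6 * 101 * 49 = 24 mod 115
  k=44: 7^44 = 36 * 81 * 101 = 1 mod 115  <- first divisor giving 1
Order = 44

44


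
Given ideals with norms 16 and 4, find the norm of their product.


N(IJ) = N(I) * N(J)
= 16 * 4
= 64

64


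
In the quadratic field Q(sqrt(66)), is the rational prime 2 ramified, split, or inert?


K = Q(sqrt(66)). Since d mod 4 = 2, disc(K) = 264.
Check p | disc: 264 mod 2 = 0.
p divides disc, so p ramifies: (p) = P^2 with e=2, f=1, g=1.
Therefore p is ramified.

ramified


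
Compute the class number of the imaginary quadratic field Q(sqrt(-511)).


K = Q(sqrt(-511)). d mod 4 = 1, so D = disc(K) = d = -511
h(K) equals the number of primitive reduced positive-definite forms (a, b, c) = a*x^2 + b*x*y + c*y^2 with b^2 - 4ac = D,
where reduced means |b| <= a <= c, with b >= 0 whenever |b| = a or a = c, and primitive means gcd(a, b, c) = 1.
Reduced forces 3a^2 <= |D| = 511, so 1 <= a <= 13; b must have the parity of D, and c = (b^2 - D)/(4a) must be an integer >= a.
Enumerate a = 1..13, b in [-a, a]:
  a=1: (1, 1, 128)  [1]
  a=2: (2, -1, 64), (2, 1, 64)  [2]
  a=3: none
  a=4: (4, -1, 32), (4, 1, 32)  [2]
  a=5: (5, -3, 26), (5, 3, 26)  [2]
  a=6: none
  a=7: (7, 7, 20)  [1]
  a=8: (8, -1, 16), (8, 1, 16)  [2]
  a=9: none
  a=10: (10, -7, 14), (10, -3, 13), (10, 3, 13), (10, 7, 14)  [4]
  a=11..13: none
Total reduced forms: 1 + 2 + 2 + 2 + 1 + 2 + 4 = 14
h = 14

14


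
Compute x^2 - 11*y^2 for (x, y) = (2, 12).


x^2 - d*y^2
= 2^2 - 11*12^2
= 4 - 1584
= -1580

-1580


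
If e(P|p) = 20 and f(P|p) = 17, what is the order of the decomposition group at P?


|D_P| = e * f
= 20 * 17
= 340

340


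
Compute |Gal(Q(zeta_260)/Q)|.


|Gal(Q(zeta_260)/Q)| = phi(260)
= 96

96


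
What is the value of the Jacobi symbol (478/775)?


Compute (478/775) via quadratic reciprocity:
  pull out 2: (2/775) = +1  (since 775 mod 8 = 7)
  reciprocity: (239/775) -> -(775/239)
  reduce: (58/239)
  pull out 2: (2/239) = +1  (since 239 mod 8 = 7)
  reciprocity: (29/239) -> +(239/29)
  reduce: (7/29)
  reciprocity: (7/29) -> +(29/7)
  reduce: (1/7)
  (1/7) = 1
Product of signs = -1

-1


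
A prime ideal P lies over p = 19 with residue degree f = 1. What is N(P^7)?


N(P^a) = p^(a*f)
= 19^(7*1)
= 19^7
= 893871739

893871739


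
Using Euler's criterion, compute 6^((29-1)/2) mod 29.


p = 29 is prime and the exponent is (p-1)/2 = 14, so by Euler's criterion 6^14 = (6/29) = +1 or -1 mod 29.
Compute by square-and-multiply:
  14 = 8 + 4 + 2 (binary 1110)
  Repeated squaring mod 29: 6^1 = 6, 6^2 = 7, 6^4 = 20, 6^8 = 23
  6^14 = 6^8 * 6^4 * 6^2 = 23 * 20 * 7 mod 29
    23 * 20 = 460 = 25 mod 29
    25 * 7 = 175 = 1 mod 29
  6^14 = 1 mod 29
Result 1: 6 is a quadratic residue mod 29.
6^14 mod 29 = 1

1


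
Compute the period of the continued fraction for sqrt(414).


Run the CF algorithm for sqrt(414).
a_0 = floor(sqrt(414)) = 20; set m_0=0, q_0=1.
Recurrence: m' = q*a - m,  q' = (d - m'^2)/q,  a' = floor((a_0 + m')/q').
  step 1: m=20, q=14, a=2
  step 2: m=8, q=25, a=1
  step 3: m=17, q=5, a=7
  step 4: m=18, q=18, a=2
  step 5: m=18, q=5, a=7
  step 6: m=17, q=25, a=1
  step 7: m=8, q=14, a=2
  step 8: m=20, q=1, a=40
a_8 = 2*a_0 = 40, so the period closes here.
sqrt(414) = [20; 2, 1, 7, 2, 7, 1, 2, 40]
Period length = 8

8


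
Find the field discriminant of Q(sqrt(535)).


For K = Q(sqrt(d)) with d squarefree: disc(K) = d if d = 1 mod 4, and disc(K) = 4d if d = 2 or 3 mod 4.
Here d = 535, and d mod 4 = 3.
d = 3 mod 4, not 1 (O_K = Z[sqrt(d)]), so disc(K) = 4d = 4 * (535) = 2140

2140


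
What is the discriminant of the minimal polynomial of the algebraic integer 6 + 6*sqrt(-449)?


The element 6 + 6*sqrt(-449) has minimal polynomial:
x^2 - 12*x + 16200
Discriminant = (-12)^2 - 4*(16200)
= 144 - 64800
= -64656

-64656


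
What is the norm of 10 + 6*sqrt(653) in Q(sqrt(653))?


N(a + b*sqrt(d)) = a^2 - d*b^2
= (10)^2 - (653)*(6)^2
= 100 - 23508
= -23408

-23408


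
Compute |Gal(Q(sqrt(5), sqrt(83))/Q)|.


The 2 square roots of distinct primes are multiplicatively independent over Q,
so [K:Q] = 2^2 and Gal(K/Q) is isomorphic to (Z/2Z)^2.
|Gal| = 2^2 = 4

4


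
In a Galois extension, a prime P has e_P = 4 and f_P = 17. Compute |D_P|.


|D_P| = e * f
= 4 * 17
= 68

68


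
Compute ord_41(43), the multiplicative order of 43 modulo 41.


We want ord_41(43), the smallest k >= 1 with 43^k = 1 mod 41.
n = 41 = 41, phi(41) = 40; the order divides phi(n).
Divisors of 40: 1, 2, 4, 5, 8, 10, 20, 40
Repeated squaring mod 41: 43^1 = 2, 43^2 = 4, 43^4 = 16, 43^8 = 10, 43^16 = 18, 43^32 = 37
Test divisors in increasing order:
  k=1: 43^1 = 2 mod 41
  k=2: 43^2 = 4 mod 41
  k=4: 43^4 = 16 mod 41
  k=5: 43^5 = 16 * 2 = 32 mod 41
  k=8: 43^8 = 10 mod 41
  k=10: 43^10 = 10 * 4 = 40 mod 41
  k=20: 43^20 = 18 * 16 = 1 mod 41  <- first divisor giving 1
Order = 20

20


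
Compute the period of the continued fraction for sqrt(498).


Run the CF algorithm for sqrt(498).
a_0 = floor(sqrt(498)) = 22; set m_0=0, q_0=1.
Recurrence: m' = q*a - m,  q' = (d - m'^2)/q,  a' = floor((a_0 + m')/q').
  step 1: m=22, q=14, a=3
  step 2: m=20, q=7, a=6
  step 3: m=22, q=2, a=22
  step 4: m=22, q=7, a=6
  step 5: m=20, q=14, a=3
  step 6: m=22, q=1, a=44
a_6 = 2*a_0 = 44, so the period closes here.
sqrt(498) = [22; 3, 6, 22, 6, 3, 44]
Period length = 6

6


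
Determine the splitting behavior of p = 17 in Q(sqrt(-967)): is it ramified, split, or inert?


K = Q(sqrt(-967)). Since d mod 4 = 1, disc(K) = -967.
Check p | disc: -967 mod 17 = 2.
p does not divide disc. Compute Legendre symbol (d/p):
2^((17-1)/2) mod 17 = 1
(d/p) = 1, so p splits: (p) = P*P' with e=1, f=1, g=2.
Therefore p is split.

split


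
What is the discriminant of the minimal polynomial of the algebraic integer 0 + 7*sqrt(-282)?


The element 0 + 7*sqrt(-282) has minimal polynomial:
x^2 + 0*x + 13818
Discriminant = (0)^2 - 4*(13818)
= 0 - 55272
= -55272

-55272


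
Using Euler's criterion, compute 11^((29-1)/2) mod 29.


p = 29 is prime and the exponent is (p-1)/2 = 14, so by Euler's criterion 11^14 = (11/29) = +1 or -1 mod 29.
Compute by square-and-multiply:
  14 = 8 + 4 + 2 (binary 1110)
  Repeated squaring mod 29: 11^1 = 11, 11^2 = 5, 11^4 = 25, 11^8 = 16
  11^14 = 11^8 * 11^4 * 11^2 = 16 * 25 * 5 mod 29
    16 * 25 = 400 = 23 mod 29
    23 * 5 = 115 = 28 mod 29
  11^14 = 28 mod 29
Result 28 = p - 1 = -1 mod 29: 11 is a quadratic non-residue mod 29. As a residue in [0, p-1] the value is 28.
11^14 mod 29 = 28

28


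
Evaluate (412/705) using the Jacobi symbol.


Compute (412/705) via quadratic reciprocity:
  pull out 2: (2/705) = +1  (since 705 mod 8 = 1)
  pull out 2: (2/705) = +1  (since 705 mod 8 = 1)
  reciprocity: (103/705) -> +(705/103)
  reduce: (87/103)
  reciprocity: (87/103) -> -(103/87)
  reduce: (16/87)
  pull out 2: (2/87) = +1  (since 87 mod 8 = 7)
  pull out 2: (2/87) = +1  (since 87 mod 8 = 7)
  pull out 2: (2/87) = +1  (since 87 mod 8 = 7)
  pull out 2: (2/87) = +1  (since 87 mod 8 = 7)
  (1/87) = 1
Product of signs = -1

-1


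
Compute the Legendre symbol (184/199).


p = 199 is prime, so compute (184/199) with the reciprocity algorithm (Jacobi-symbol steps: pull out 2s via (2/n), flip via reciprocity, reduce):
  pull out 2: (2/199) = +1  (since 199 mod 8 = 7)
  pull out 2: (2/199) = +1  (since 199 mod 8 = 7)
  pull out 2: (2/199) = +1  (since 199 mod 8 = 7)
  reciprocity: (23/199) -> -(199/23)
  reduce: (15/23)
  reciprocity: (15/23) -> -(23/15)
  reduce: (8/15)
  pull out 2: (2/15) = +1  (since 15 mod 8 = 7)
  pull out 2: (2/15) = +1  (since 15 mod 8 = 7)
  pull out 2: (2/15) = +1  (since 15 mod 8 = 7)
  (1/15) = 1
Product of signs = 1
(184/199) = 1

1


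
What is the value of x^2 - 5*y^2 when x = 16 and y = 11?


x^2 - d*y^2
= 16^2 - 5*11^2
= 256 - 605
= -349

-349


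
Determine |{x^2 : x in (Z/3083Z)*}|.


For prime p, the number of non-zero quadratic residues is (p-1)/2.
= (3083-1)/2
= 1541

1541


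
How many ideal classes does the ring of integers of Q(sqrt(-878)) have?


K = Q(sqrt(-878)). d mod 4 = 2, so D = disc(K) = 4d = -3512
h(K) equals the number of primitive reduced positive-definite forms (a, b, c) = a*x^2 + b*x*y + c*y^2 with b^2 - 4ac = D,
where reduced means |b| <= a <= c, with b >= 0 whenever |b| = a or a = c, and primitive means gcd(a, b, c) = 1.
Reduced forces 3a^2 <= |D| = 3512, so 1 <= a <= 34; b must have the parity of D, and c = (b^2 - D)/(4a) must be an integer >= a.
Enumerate a = 1..34, b in [-a, a]:
  a=1: (1, 0, 878)  [1]
  a=2: (2, 0, 439)  [1]
  a=3: (3, -2, 293), (3, 2, 293)  [2]
  a=4..5: none
  a=6: (6, -4, 147), (6, 4, 147)  [2]
  a=7: (7, -4, 126), (7, 4, 126)  [2]
  a=8: none
  a=9: (9, -4, 98), (9, 4, 98)  [2]
  a=10..13: none
  a=14: (14, -4, 63), (14, 4, 63)  [2]
  a=15..17: none
  a=18: (18, -4, 49), (18, 4, 49)  [2]
  a=19..20: none
  a=21: (21, -10, 43), (21, -4, 42), (21, 4, 42), (21, 10, 43)  [4]
  a=22..26: none
  a=27: (27, -22, 37), (27, 22, 37)  [2]
  a=28..34: none
Total reduced forms: 1 + 1 + 2 + 2 + 2 + 2 + 2 + 2 + 4 + 2 = 20
h = 20

20


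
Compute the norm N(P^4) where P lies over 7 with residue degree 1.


N(P^a) = p^(a*f)
= 7^(4*1)
= 7^4
= 2401

2401


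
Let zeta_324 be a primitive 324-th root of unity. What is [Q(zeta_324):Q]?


The degree equals Euler's totient phi(324).
324 = 2^2 * 3^4
phi(324) = 108

108


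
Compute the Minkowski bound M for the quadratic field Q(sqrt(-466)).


d = -466, d mod 4 = 2, so disc(K) = 4d = -1864; |disc(K)| = 1864
Imaginary quadratic field, so n = 2, s = r2 = 1, r1 = 0
M = (n!/n^n) * (4/pi)^s * sqrt(|disc(K)|) = (2!/2^2) * (4/pi)^1 * sqrt(1864)
= 0.5 * 1.273240 * 43.174066
= 27.4855

27.4855


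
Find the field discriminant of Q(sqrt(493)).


For K = Q(sqrt(d)) with d squarefree: disc(K) = d if d = 1 mod 4, and disc(K) = 4d if d = 2 or 3 mod 4.
Here d = 493, and d mod 4 = 1.
d = 1 mod 4 (O_K = Z[(1+sqrt(d))/2]), so disc(K) = d = 493

493


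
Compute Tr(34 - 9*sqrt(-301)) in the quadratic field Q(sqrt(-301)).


Tr(a + b*sqrt(d)) = (a + b*sqrt(d)) + (a - b*sqrt(d)) = 2a
= 2 * (34)
= 68

68


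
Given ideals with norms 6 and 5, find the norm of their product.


N(IJ) = N(I) * N(J)
= 6 * 5
= 30

30


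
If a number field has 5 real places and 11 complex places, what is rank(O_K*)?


By Dirichlet's unit theorem:
rank = r1 + r2 - 1
= 5 + 11 - 1
= 15

15


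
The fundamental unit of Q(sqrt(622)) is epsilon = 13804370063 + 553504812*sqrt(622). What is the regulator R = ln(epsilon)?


epsilon = 13804370063 + 553504812*sqrt(622)
= 2.7609e+10
R = ln(2.7609e+10)
= 24.0414

24.0414


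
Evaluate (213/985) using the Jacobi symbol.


Compute (213/985) via quadratic reciprocity:
  reciprocity: (213/985) -> +(985/213)
  reduce: (133/213)
  reciprocity: (133/213) -> +(213/133)
  reduce: (80/133)
  pull out 2: (2/133) = -1  (since 133 mod 8 = 5)
  pull out 2: (2/133) = -1  (since 133 mod 8 = 5)
  pull out 2: (2/133) = -1  (since 133 mod 8 = 5)
  pull out 2: (2/133) = -1  (since 133 mod 8 = 5)
  reciprocity: (5/133) -> +(133/5)
  reduce: (3/5)
  reciprocity: (3/5) -> +(5/3)
  reduce: (2/3)
  pull out 2: (2/3) = -1  (since 3 mod 8 = 3)
  (1/3) = 1
Product of signs = -1

-1


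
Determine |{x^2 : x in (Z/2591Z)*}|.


For prime p, the number of non-zero quadratic residues is (p-1)/2.
= (2591-1)/2
= 1295

1295


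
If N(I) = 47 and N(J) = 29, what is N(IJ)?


N(IJ) = N(I) * N(J)
= 47 * 29
= 1363

1363


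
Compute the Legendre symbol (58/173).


p = 173 is prime, so compute (58/173) with the reciprocity algorithm (Jacobi-symbol steps: pull out 2s via (2/n), flip via reciprocity, reduce):
  pull out 2: (2/173) = -1  (since 173 mod 8 = 5)
  reciprocity: (29/173) -> +(173/29)
  reduce: (28/29)
  pull out 2: (2/29) = -1  (since 29 mod 8 = 5)
  pull out 2: (2/29) = -1  (since 29 mod 8 = 5)
  reciprocity: (7/29) -> +(29/7)
  reduce: (1/7)
  (1/7) = 1
Product of signs = -1
(58/173) = -1

-1


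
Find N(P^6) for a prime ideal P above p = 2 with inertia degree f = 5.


N(P^a) = p^(a*f)
= 2^(6*5)
= 2^30
= 1073741824

1073741824


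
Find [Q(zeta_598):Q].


The degree equals Euler's totient phi(598).
598 = 2 * 13 * 23
phi(598) = 264

264


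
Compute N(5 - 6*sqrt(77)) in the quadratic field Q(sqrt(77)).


N(a + b*sqrt(d)) = a^2 - d*b^2
= (5)^2 - (77)*(-6)^2
= 25 - 2772
= -2747

-2747


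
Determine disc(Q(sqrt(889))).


For K = Q(sqrt(d)) with d squarefree: disc(K) = d if d = 1 mod 4, and disc(K) = 4d if d = 2 or 3 mod 4.
Here d = 889, and d mod 4 = 1.
d = 1 mod 4 (O_K = Z[(1+sqrt(d))/2]), so disc(K) = d = 889

889


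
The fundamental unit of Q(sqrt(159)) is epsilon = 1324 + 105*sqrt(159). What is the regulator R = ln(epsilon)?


epsilon = 1324 + 105*sqrt(159)
= 2647.9996
R = ln(2647.9996)
= 7.8816

7.8816


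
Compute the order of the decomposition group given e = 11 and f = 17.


|D_P| = e * f
= 11 * 17
= 187

187


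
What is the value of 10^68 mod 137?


p = 137 is prime and the exponent is (p-1)/2 = 68, so by Euler's criterion 10^68 = (10/137) = +1 or -1 mod 137.
Compute by square-and-multiply:
  68 = 64 + 4 (binary 1000100)
  Repeated squaring mod 137: 10^1 = 10, 10^2 = 100, 10^4 = 136, 10^8 = 1, 10^16 = 1, 10^32 = 1, 10^64 = 1
  10^68 = 10^64 * 10^4 = 1 * 136 mod 137
    1 * 136 = 136 = 136 mod 137
  10^68 = 136 mod 137
Result 136 = p - 1 = -1 mod 137: 10 is a quadratic non-residue mod 137. As a residue in [0, p-1] the value is 136.
10^68 mod 137 = 136

136


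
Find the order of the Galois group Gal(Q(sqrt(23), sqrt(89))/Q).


The 2 square roots of distinct primes are multiplicatively independent over Q,
so [K:Q] = 2^2 and Gal(K/Q) is isomorphic to (Z/2Z)^2.
|Gal| = 2^2 = 4

4


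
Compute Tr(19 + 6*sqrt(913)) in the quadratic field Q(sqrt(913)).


Tr(a + b*sqrt(d)) = (a + b*sqrt(d)) + (a - b*sqrt(d)) = 2a
= 2 * (19)
= 38

38


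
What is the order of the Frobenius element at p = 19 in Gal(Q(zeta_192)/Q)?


The Frobenius at p in Gal(Q(zeta_n)/Q) = (Z/nZ)* is the class of p, so its order is ord_192(19), the smallest k >= 1 with 19^k = 1 mod 192.
n = 192 = 2^6 * 3, phi(192) = 64; the order divides phi(n).
Divisors of 64: 1, 2, 4, 8, 16, 32, 64
Repeated squaring mod 192: 19^1 = 19, 19^2 = 169, 19^4 = 145, 19^8 = 97, 19^16 = 1, 19^32 = 1, 19^64 = 1
Test divisors in increasing order:
  k=1: 19^1 = 19 mod 192
  k=2: 19^2 = 169 mod 192
  k=4: 19^4 = 145 mod 192
  k=8: 19^8 = 97 mod 192
  k=16: 19^16 = 1 mod 192  <- first divisor giving 1
Order = 16

16


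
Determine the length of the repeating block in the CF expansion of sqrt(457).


Run the CF algorithm for sqrt(457).
a_0 = floor(sqrt(457)) = 21; set m_0=0, q_0=1.
Recurrence: m' = q*a - m,  q' = (d - m'^2)/q,  a' = floor((a_0 + m')/q').
  step 1: m=21, q=16, a=2
  step 2: m=11, q=21, a=1
  step 3: m=10, q=17, a=1
  step 4: m=7, q=24, a=1
  step 5: m=17, q=7, a=5
  step 6: m=18, q=19, a=2
  step 7: m=20, q=3, a=13
  step 8: m=19, q=32, a=1
  step 9: m=13, q=9, a=3
  step 10: m=14, q=29, a=1
  step 11: m=15, q=8, a=4
  step 12: m=17, q=21, a=1
  step 13: m=4, q=21, a=1
  step 14: m=17, q=8, a=4
  step 15: m=15, q=29, a=1
  step 16: m=14, q=9, a=3
  step 17: m=13, q=32, a=1
  step 18: m=19, q=3, a=13
  step 19: m=20, q=19, a=2
  step 20: m=18, q=7, a=5
  step 21: m=17, q=24, a=1
  step 22: m=7, q=17, a=1
  step 23: m=10, q=21, a=1
  step 24: m=11, q=16, a=2
  step 25: m=21, q=1, a=42
a_25 = 2*a_0 = 42, so the period closes here.
sqrt(457) = [21; 2, 1, 1, 1, 5, 2, 13, 1, 3, 1, 4, 1, 1, 4, 1, 3, 1, 13, 2, 5, 1, 1, 1, 2, 42]
Period length = 25

25


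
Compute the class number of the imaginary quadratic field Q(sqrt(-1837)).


K = Q(sqrt(-1837)). d mod 4 = 3, so D = disc(K) = 4d = -7348
h(K) equals the number of primitive reduced positive-definite forms (a, b, c) = a*x^2 + b*x*y + c*y^2 with b^2 - 4ac = D,
where reduced means |b| <= a <= c, with b >= 0 whenever |b| = a or a = c, and primitive means gcd(a, b, c) = 1.
Reduced forces 3a^2 <= |D| = 7348, so 1 <= a <= 49; b must have the parity of D, and c = (b^2 - D)/(4a) must be an integer >= a.
Enumerate a = 1..49, b in [-a, a]:
  a=1: (1, 0, 1837)  [1]
  a=2: (2, 2, 919)  [1]
  a=3..6: none
  a=7: (7, -4, 263), (7, 4, 263)  [2]
  a=8..10: none
  a=11: (11, 0, 167)  [1]
  a=12: none
  a=13: (13, -6, 142), (13, 6, 142)  [2]
  a=14: (14, -10, 133), (14, 10, 133)  [2]
  a=15..16: none
  a=17: (17, -8, 109), (17, 8, 109)  [2]
  a=18: none
  a=19: (19, -10, 98), (19, 10, 98)  [2]
  a=20..21: none
  a=22: (22, 22, 89)  [1]
  a=23: (23, -14, 82), (23, 14, 82)  [2]
  a=24..25: none
  a=26: (26, -6, 71), (26, 6, 71)  [2]
  a=27..33: none
  a=34: (34, -26, 59), (34, 26, 59)  [2]
  a=35..37: none
  a=38: (38, -10, 49), (38, 10, 49)  [2]
  a=39..40: none
  a=41: (41, -14, 46), (41, 14, 46)  [2]
  a=42..49: none
Total reduced forms: 1 + 1 + 2 + 1 + 2 + 2 + 2 + 2 + 1 + 2 + 2 + 2 + 2 + 2 = 24
h = 24

24


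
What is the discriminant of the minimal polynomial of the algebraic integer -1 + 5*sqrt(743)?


The element -1 + 5*sqrt(743) has minimal polynomial:
x^2 + 2*x - 18574
Discriminant = (2)^2 - 4*(-18574)
= 4 + 74296
= 74300

74300
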